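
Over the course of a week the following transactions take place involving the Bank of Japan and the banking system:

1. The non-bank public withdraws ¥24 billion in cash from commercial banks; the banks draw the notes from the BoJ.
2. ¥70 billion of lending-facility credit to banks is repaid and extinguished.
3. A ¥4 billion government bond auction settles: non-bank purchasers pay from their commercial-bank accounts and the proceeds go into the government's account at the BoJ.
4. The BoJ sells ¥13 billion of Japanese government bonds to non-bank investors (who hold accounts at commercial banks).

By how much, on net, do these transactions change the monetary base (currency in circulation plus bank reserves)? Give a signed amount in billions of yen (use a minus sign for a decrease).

-¥87 billion

Currency withdrawal ¥24 billion: just a shift between currency and reserves — both are base money → 0.
Discount-window repayment ¥70 billion: BoJ balance sheet contracts → −¥70B.
Government account inflow ¥4 billion: reserves shift to a non-base liability → −¥4B.
Asset sale (to non-banks) ¥13 billion: BoJ balance sheet contracts → −¥13B.
Net: 0 − 70 − 4 − 13 = -¥87 billion.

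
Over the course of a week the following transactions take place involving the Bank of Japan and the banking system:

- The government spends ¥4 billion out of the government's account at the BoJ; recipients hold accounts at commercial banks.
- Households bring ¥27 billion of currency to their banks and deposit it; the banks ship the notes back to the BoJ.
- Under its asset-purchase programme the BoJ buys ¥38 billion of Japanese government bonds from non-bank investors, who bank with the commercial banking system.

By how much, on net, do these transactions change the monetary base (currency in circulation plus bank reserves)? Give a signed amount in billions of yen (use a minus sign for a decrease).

+¥42 billion

BoJ balance sheet:
  Assets:      Securities +¥38B
  Liabilities: Bank reserves +¥69B, Currency in circulation −¥27B, Government deposits −¥4B
Monetary base = currency + reserves: −¥27B + (+¥69B) = +¥42 billion.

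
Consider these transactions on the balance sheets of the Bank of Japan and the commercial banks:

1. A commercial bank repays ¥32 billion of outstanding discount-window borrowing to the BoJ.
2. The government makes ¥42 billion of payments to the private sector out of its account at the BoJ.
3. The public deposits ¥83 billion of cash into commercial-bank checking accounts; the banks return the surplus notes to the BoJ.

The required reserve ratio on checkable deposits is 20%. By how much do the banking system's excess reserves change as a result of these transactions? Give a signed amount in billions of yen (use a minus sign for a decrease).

+¥68 billion

Discount-window repayment ¥32 billion: reserves −¥32B, deposits 0.
Government spending ¥42 billion: reserves +¥42B, deposits +¥42B.
Currency deposit ¥83 billion: reserves +¥83B, deposits +¥83B.
Totals: Δreserves = +¥93B, Δdeposits = +¥125B.
Δrequired reserves = 20% × +¥125B = +¥25B.
Δexcess reserves = Δreserves − Δrequired = +¥93B − (+¥25B) = +¥68 billion.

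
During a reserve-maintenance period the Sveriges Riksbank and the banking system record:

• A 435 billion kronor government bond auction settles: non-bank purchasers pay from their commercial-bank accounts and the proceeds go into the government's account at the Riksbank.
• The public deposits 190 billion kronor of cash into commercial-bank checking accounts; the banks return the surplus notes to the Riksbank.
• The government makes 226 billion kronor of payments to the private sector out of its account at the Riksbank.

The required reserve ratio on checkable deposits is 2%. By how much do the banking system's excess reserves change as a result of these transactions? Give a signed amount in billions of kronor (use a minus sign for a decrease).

-18.62 billion

Government account inflow 435 billion kronor: reserves −435B, deposits −435B.
Currency deposit 190 billion kronor: reserves +190B, deposits +190B.
Government spending 226 billion kronor: reserves +226B, deposits +226B.
Totals: Δreserves = −19B, Δdeposits = −19B.
Δrequired reserves = 2% × −19B = −0.38B.
Δexcess reserves = Δreserves − Δrequired = −19B − (−0.38B) = -18.62 billion.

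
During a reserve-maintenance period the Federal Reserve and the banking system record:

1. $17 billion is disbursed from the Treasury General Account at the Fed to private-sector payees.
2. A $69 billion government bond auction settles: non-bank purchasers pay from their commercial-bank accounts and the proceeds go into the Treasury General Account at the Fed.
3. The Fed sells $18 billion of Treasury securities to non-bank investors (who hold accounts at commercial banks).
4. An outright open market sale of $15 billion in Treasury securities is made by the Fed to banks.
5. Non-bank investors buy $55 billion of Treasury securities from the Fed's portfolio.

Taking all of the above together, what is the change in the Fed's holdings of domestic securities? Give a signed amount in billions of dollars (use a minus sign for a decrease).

Fed balance sheet:
  Assets:      Securities −$88B
  Liabilities: Bank reserves −$140B, Government deposits +$52B
So the change in the Fed's holdings of domestic securities is -$88 billion.

-$88 billion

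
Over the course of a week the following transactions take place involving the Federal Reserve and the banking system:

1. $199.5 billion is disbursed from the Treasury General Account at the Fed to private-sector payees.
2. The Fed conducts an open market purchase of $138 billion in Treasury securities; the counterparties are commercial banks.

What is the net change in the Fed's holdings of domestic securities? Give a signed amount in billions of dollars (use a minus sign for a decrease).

Government spending $199.5 billion: the Fed's securities portfolio is untouched → 0.
OMO purchase (from banks) $138 billion: securities added to the Fed's portfolio → +$138B.
Net: 0 + 138 = +$138 billion.

+$138 billion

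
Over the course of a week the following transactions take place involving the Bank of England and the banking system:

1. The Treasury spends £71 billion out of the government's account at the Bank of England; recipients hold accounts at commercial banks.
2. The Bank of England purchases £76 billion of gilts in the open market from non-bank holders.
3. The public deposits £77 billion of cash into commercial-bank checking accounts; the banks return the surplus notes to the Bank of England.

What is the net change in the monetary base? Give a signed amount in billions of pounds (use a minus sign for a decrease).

+£147 billion

Government spending £71 billion: a non-base liability converts back to reserves → +£71B.
Asset purchase (from non-banks) £76 billion: Bank of England balance sheet expands → +£76B.
Currency deposit £77 billion: just a shift between currency and reserves — both are base money → 0.
Net: 71 + 76 + 0 = +£147 billion.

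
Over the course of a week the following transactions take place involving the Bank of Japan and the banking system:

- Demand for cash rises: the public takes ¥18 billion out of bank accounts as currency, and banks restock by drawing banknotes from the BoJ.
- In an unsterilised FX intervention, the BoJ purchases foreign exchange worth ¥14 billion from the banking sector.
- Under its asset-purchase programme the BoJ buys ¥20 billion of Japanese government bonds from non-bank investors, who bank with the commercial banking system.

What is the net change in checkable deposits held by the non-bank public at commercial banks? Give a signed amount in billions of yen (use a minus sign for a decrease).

Currency withdrawal ¥18 billion: non-bank counterparties' bank balances fall → −¥18B.
FX purchase ¥14 billion: the counterparty is a bank, so public deposits are unchanged → 0.
Asset purchase (from non-banks) ¥20 billion: non-bank counterparties' bank balances rise → +¥20B.
Net: −18 + 0 + 20 = +¥2 billion.

+¥2 billion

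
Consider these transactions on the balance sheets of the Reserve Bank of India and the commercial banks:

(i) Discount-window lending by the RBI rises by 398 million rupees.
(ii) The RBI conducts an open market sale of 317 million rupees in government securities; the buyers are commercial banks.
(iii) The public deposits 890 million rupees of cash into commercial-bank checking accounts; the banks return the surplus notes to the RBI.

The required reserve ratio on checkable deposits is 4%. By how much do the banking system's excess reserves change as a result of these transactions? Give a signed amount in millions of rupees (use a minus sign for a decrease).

Discount-window loan 398 million rupees: reserves +398M, deposits 0.
OMO sale (to banks) 317 million rupees: reserves −317M, deposits 0.
Currency deposit 890 million rupees: reserves +890M, deposits +890M.
Totals: Δreserves = +971M, Δdeposits = +890M.
Δrequired reserves = 4% × +890M = +35.6M.
Δexcess reserves = Δreserves − Δrequired = +971M − (+35.6M) = +935.4 million.

+935.4 million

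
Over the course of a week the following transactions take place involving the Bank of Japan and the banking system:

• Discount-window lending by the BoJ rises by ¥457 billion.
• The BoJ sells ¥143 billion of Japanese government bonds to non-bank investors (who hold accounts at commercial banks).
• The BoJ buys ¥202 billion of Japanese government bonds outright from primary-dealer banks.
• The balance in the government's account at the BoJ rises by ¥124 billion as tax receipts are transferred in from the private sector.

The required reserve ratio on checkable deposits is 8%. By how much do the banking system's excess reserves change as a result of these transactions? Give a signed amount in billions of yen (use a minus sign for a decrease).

+¥413.36 billion

Discount-window loan ¥457 billion: reserves +¥457B, deposits 0.
Asset sale (to non-banks) ¥143 billion: reserves −¥143B, deposits −¥143B.
OMO purchase (from banks) ¥202 billion: reserves +¥202B, deposits 0.
Government account inflow ¥124 billion: reserves −¥124B, deposits −¥124B.
Totals: Δreserves = +¥392B, Δdeposits = −¥267B.
Δrequired reserves = 8% × −¥267B = −¥21.36B.
Δexcess reserves = Δreserves − Δrequired = +¥392B − (−¥21.36B) = +¥413.36 billion.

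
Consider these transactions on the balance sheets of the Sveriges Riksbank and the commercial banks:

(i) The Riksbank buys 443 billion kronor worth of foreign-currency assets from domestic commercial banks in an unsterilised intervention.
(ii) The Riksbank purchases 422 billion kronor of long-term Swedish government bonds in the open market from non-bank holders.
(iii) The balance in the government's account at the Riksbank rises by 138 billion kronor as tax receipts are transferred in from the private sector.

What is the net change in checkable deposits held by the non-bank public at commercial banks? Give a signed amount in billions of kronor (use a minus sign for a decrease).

FX purchase 443 billion kronor: the counterparty is a bank, so public deposits are unchanged → 0.
Asset purchase (from non-banks) 422 billion kronor: non-bank counterparties' bank balances rise → +422B.
Government account inflow 138 billion kronor: non-bank counterparties' bank balances fall → −138B.
Net: 0 + 422 − 138 = +284 billion.

+284 billion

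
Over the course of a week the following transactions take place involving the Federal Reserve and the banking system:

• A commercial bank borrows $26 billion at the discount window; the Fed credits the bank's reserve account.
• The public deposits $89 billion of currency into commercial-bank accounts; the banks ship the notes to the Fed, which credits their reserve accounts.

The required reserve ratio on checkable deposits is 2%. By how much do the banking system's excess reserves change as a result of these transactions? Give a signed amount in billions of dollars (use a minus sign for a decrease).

+$113.22 billion

Discount-window loan $26 billion: reserves +$26B, deposits 0.
Currency deposit $89 billion: reserves +$89B, deposits +$89B.
Totals: Δreserves = +$115B, Δdeposits = +$89B.
Δrequired reserves = 2% × +$89B = +$1.78B.
Δexcess reserves = Δreserves − Δrequired = +$115B − (+$1.78B) = +$113.22 billion.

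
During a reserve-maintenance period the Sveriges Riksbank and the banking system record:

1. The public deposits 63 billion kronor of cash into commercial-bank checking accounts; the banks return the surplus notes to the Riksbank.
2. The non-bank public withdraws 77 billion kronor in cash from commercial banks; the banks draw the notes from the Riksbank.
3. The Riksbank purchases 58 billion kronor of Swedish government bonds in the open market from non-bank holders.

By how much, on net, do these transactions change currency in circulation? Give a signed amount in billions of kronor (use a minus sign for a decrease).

+14 billion

Currency deposit 63 billion kronor: notes return to the central bank → −63B.
Currency withdrawal 77 billion kronor: notes leave the central bank → +77B.
Asset purchase (from non-banks) 58 billion kronor: no currency enters or leaves circulation → 0.
Net: −63 + 77 + 0 = +14 billion.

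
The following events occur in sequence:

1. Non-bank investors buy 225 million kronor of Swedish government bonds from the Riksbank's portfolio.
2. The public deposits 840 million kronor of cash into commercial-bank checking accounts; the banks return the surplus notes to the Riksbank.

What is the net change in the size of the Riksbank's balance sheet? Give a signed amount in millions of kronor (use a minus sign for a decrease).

-225 million

Riksbank balance sheet:
  Assets:      Securities −225M
  Liabilities: Bank reserves +615M, Currency in circulation −840M
Commercial banking system:
  Assets:      Reserves at CB +615M
  Liabilities: Checkable deposits +615M
Change in total Riksbank assets = -225 million.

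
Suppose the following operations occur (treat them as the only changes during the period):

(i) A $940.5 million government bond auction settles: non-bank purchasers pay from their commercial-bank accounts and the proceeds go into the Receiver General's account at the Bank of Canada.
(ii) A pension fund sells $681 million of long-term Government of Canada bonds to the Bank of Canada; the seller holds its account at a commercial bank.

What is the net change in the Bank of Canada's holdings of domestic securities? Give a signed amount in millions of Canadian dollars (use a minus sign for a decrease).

Government account inflow $940.5 million: the Bank of Canada's securities portfolio is untouched → 0.
Asset purchase (from non-banks) $681 million: securities added to the Bank of Canada's portfolio → +$681M.
Net: 0 + 681 = +$681 million.

+$681 million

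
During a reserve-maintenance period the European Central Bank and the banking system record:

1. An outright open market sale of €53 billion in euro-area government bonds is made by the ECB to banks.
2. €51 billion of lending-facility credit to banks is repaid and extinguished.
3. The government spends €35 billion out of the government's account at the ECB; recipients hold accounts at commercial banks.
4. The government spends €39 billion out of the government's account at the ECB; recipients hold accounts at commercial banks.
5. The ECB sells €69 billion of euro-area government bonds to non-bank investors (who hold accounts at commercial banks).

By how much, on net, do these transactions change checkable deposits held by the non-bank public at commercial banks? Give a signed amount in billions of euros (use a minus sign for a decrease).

+€5 billion

OMO sale (to banks) €53 billion: the counterparty is a bank, so public deposits are unchanged → 0.
Discount-window repayment €51 billion: the counterparty is a bank, so public deposits are unchanged → 0.
Government spending €35 billion: non-bank counterparties' bank balances rise → +€35B.
Government spending €39 billion: non-bank counterparties' bank balances rise → +€39B.
Asset sale (to non-banks) €69 billion: non-bank counterparties' bank balances fall → −€69B.
Net: 0 + 0 + 35 + 39 − 69 = +€5 billion.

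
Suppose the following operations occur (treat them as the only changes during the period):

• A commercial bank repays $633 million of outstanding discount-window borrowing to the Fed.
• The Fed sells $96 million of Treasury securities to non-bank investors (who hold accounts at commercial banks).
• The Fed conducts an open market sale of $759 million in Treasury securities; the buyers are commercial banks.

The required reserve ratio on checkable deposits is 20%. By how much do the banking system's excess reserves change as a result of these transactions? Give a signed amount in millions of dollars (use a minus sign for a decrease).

Discount-window repayment $633 million: reserves −$633M, deposits 0.
Asset sale (to non-banks) $96 million: reserves −$96M, deposits −$96M.
OMO sale (to banks) $759 million: reserves −$759M, deposits 0.
Totals: Δreserves = −$1488M, Δdeposits = −$96M.
Δrequired reserves = 20% × −$96M = −$19.2M.
Δexcess reserves = Δreserves − Δrequired = −$1488M − (−$19.2M) = -$1468.8 million.

-$1468.8 million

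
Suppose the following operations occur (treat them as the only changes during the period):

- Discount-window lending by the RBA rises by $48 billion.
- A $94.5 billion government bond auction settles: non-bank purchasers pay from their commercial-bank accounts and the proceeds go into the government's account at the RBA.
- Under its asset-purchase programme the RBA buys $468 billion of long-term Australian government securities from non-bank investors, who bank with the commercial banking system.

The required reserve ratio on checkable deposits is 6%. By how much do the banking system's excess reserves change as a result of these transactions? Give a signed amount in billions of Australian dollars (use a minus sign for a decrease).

Discount-window loan $48 billion: reserves +$48B, deposits 0.
Government account inflow $94.5 billion: reserves −$94.5B, deposits −$94.5B.
Asset purchase (from non-banks) $468 billion: reserves +$468B, deposits +$468B.
Totals: Δreserves = +$421.5B, Δdeposits = +$373.5B.
Δrequired reserves = 6% × +$373.5B = +$22.41B.
Δexcess reserves = Δreserves − Δrequired = +$421.5B − (+$22.41B) = +$399.09 billion.

+$399.09 billion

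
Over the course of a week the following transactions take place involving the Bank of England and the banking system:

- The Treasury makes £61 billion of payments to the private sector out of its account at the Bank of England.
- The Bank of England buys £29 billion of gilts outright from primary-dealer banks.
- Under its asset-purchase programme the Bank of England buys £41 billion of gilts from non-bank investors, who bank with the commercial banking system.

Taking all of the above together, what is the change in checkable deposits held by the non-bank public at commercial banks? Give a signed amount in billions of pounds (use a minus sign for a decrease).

+£102 billion

Government spending £61 billion: non-bank counterparties' bank balances rise → +£61B.
OMO purchase (from banks) £29 billion: the counterparty is a bank, so public deposits are unchanged → 0.
Asset purchase (from non-banks) £41 billion: non-bank counterparties' bank balances rise → +£41B.
Net: 61 + 0 + 41 = +£102 billion.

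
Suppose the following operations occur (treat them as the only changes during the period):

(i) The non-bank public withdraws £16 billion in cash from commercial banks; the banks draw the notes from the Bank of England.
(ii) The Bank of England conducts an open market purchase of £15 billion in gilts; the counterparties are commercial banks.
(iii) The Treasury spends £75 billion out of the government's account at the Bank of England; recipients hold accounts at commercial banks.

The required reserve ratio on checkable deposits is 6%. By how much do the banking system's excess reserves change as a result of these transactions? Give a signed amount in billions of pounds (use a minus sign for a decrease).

Currency withdrawal £16 billion: reserves −£16B, deposits −£16B.
OMO purchase (from banks) £15 billion: reserves +£15B, deposits 0.
Government spending £75 billion: reserves +£75B, deposits +£75B.
Totals: Δreserves = +£74B, Δdeposits = +£59B.
Δrequired reserves = 6% × +£59B = +£3.54B.
Δexcess reserves = Δreserves − Δrequired = +£74B − (+£3.54B) = +£70.46 billion.

+£70.46 billion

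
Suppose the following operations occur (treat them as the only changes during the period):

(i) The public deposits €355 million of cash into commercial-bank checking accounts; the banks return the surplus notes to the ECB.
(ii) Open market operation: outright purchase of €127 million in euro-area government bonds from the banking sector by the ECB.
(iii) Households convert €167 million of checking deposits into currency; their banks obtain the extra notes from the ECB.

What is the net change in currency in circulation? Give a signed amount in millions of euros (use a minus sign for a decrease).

-€188 million

ECB balance sheet:
  Assets:      Securities +€127M
  Liabilities: Bank reserves +€315M, Currency in circulation −€188M
Commercial banking system:
  Assets:      Reserves at CB +€315M, Securities −€127M
  Liabilities: Checkable deposits +€188M
So the change in currency in circulation is -€188 million.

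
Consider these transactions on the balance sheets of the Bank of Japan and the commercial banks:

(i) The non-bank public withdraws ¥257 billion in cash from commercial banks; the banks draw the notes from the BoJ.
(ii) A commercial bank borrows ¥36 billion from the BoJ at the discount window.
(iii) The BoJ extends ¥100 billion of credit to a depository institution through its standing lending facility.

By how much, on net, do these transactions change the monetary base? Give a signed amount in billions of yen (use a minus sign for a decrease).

Currency withdrawal ¥257 billion: just a shift between currency and reserves — both are base money → 0.
Discount-window loan ¥36 billion: BoJ balance sheet expands → +¥36B.
Discount-window loan ¥100 billion: BoJ balance sheet expands → +¥100B.
Net: 0 + 36 + 100 = +¥136 billion.

+¥136 billion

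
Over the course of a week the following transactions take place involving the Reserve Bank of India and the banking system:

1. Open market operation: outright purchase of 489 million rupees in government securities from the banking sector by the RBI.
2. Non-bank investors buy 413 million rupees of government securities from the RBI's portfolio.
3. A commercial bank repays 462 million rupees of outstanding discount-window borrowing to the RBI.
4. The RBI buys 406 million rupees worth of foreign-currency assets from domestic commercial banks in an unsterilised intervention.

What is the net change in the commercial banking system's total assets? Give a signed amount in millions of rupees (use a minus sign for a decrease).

-875 million

RBI balance sheet:
  Assets:      Securities +76M, Loans to banks −462M, Foreign assets +406M
  Liabilities: Bank reserves +20M
Commercial banking system:
  Assets:      Reserves at CB +20M, Securities −489M, Foreign assets −406M
  Liabilities: Checkable deposits −413M, Borrowings from CB −462M
Change in total bank assets = -875 million.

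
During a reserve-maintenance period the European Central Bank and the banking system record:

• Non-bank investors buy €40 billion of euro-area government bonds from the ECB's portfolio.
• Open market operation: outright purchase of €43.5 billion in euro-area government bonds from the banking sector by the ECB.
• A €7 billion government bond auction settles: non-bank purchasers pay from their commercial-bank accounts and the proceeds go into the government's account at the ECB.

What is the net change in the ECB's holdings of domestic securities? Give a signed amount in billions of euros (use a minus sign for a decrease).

Asset sale (to non-banks) €40 billion: securities removed from the ECB's portfolio → −€40B.
OMO purchase (from banks) €43.5 billion: securities added to the ECB's portfolio → +€43.5B.
Government account inflow €7 billion: the ECB's securities portfolio is untouched → 0.
Net: −40 + 43.5 + 0 = +€3.5 billion.

+€3.5 billion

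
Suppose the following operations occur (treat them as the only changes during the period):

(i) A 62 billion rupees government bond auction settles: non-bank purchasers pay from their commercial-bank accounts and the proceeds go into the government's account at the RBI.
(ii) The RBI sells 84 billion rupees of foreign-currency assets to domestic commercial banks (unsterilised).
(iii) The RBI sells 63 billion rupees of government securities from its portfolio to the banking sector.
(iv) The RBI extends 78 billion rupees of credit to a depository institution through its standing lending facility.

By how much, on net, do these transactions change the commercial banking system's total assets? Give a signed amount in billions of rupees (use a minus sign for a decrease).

+16 billion

RBI balance sheet:
  Assets:      Securities −63B, Loans to banks +78B, Foreign assets −84B
  Liabilities: Bank reserves −131B, Government deposits +62B
Commercial banking system:
  Assets:      Reserves at CB −131B, Securities +63B, Foreign assets +84B
  Liabilities: Checkable deposits −62B, Borrowings from CB +78B
Change in total bank assets = +16 billion.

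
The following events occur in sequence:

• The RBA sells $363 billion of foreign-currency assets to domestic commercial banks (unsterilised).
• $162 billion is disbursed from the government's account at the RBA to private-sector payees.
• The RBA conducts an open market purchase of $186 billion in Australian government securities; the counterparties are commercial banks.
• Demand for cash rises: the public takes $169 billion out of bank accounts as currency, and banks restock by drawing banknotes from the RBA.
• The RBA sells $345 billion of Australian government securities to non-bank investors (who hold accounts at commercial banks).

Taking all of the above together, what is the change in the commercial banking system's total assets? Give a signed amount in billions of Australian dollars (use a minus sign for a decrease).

FX sale $363 billion: just an asset swap on bank balance sheets → 0.
Government spending $162 billion: bank balance sheets expand → +$162B.
OMO purchase (from banks) $186 billion: just an asset swap on bank balance sheets → 0.
Currency withdrawal $169 billion: bank balance sheets shrink → −$169B.
Asset sale (to non-banks) $345 billion: bank balance sheets shrink → −$345B.
Net: 0 + 162 + 0 − 169 − 345 = -$352 billion.

-$352 billion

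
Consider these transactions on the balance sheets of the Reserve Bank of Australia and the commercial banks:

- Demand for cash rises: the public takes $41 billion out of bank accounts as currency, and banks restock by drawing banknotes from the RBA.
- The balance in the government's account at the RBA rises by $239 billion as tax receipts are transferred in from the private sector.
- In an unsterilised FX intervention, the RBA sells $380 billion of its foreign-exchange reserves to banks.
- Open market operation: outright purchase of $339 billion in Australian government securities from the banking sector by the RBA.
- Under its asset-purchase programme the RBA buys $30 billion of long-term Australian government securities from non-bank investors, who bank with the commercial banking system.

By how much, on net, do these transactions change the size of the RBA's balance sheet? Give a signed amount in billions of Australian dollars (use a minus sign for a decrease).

RBA balance sheet:
  Assets:      Securities +$369B, Foreign assets −$380B
  Liabilities: Bank reserves −$291B, Currency in circulation +$41B, Government deposits +$239B
Commercial banking system:
  Assets:      Reserves at CB −$291B, Securities −$339B, Foreign assets +$380B
  Liabilities: Checkable deposits −$250B
Change in total RBA assets = -$11 billion.

-$11 billion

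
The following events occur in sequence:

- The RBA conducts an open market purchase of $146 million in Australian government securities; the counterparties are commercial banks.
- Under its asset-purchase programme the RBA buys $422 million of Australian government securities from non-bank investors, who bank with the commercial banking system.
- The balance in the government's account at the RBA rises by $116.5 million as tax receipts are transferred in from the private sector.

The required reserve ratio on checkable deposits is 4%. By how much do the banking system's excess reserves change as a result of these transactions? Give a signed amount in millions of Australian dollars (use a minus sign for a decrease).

+$439.28 million

OMO purchase (from banks) $146 million: reserves +$146M, deposits 0.
Asset purchase (from non-banks) $422 million: reserves +$422M, deposits +$422M.
Government account inflow $116.5 million: reserves −$116.5M, deposits −$116.5M.
Totals: Δreserves = +$451.5M, Δdeposits = +$305.5M.
Δrequired reserves = 4% × +$305.5M = +$12.22M.
Δexcess reserves = Δreserves − Δrequired = +$451.5M − (+$12.22M) = +$439.28 million.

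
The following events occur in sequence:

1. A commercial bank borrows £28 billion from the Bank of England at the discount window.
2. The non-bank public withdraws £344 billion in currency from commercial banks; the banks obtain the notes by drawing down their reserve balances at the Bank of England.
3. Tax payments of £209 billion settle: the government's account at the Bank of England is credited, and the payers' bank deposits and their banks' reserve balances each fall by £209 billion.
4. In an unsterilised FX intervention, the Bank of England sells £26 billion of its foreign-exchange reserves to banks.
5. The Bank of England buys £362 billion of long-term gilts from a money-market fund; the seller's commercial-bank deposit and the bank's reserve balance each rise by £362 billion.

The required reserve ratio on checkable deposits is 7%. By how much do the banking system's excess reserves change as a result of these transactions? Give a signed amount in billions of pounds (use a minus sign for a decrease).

-£175.63 billion

Discount-window loan £28 billion: reserves +£28B, deposits 0.
Currency withdrawal £344 billion: reserves −£344B, deposits −£344B.
Government account inflow £209 billion: reserves −£209B, deposits −£209B.
FX sale £26 billion: reserves −£26B, deposits 0.
Asset purchase (from non-banks) £362 billion: reserves +£362B, deposits +£362B.
Totals: Δreserves = −£189B, Δdeposits = −£191B.
Δrequired reserves = 7% × −£191B = −£13.37B.
Δexcess reserves = Δreserves − Δrequired = −£189B − (−£13.37B) = -£175.63 billion.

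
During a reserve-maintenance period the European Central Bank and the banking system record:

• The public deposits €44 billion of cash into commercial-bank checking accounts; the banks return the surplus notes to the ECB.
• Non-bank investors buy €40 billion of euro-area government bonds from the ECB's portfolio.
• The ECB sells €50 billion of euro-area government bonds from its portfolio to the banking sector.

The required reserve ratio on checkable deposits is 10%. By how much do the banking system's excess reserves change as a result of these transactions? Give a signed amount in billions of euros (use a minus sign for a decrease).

Currency deposit €44 billion: reserves +€44B, deposits +€44B.
Asset sale (to non-banks) €40 billion: reserves −€40B, deposits −€40B.
OMO sale (to banks) €50 billion: reserves −€50B, deposits 0.
Totals: Δreserves = −€46B, Δdeposits = +€4B.
Δrequired reserves = 10% × +€4B = +€0.4B.
Δexcess reserves = Δreserves − Δrequired = −€46B − (+€0.4B) = -€46.4 billion.

-€46.4 billion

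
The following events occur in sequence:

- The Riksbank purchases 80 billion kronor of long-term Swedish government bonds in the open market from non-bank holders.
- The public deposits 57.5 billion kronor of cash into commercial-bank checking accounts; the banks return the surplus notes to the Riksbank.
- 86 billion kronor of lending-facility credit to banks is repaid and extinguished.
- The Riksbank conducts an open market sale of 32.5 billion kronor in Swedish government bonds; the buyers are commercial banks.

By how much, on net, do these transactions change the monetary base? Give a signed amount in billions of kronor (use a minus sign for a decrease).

-38.5 billion

Asset purchase (from non-banks) 80 billion kronor: Riksbank balance sheet expands → +80B.
Currency deposit 57.5 billion kronor: just a shift between currency and reserves — both are base money → 0.
Discount-window repayment 86 billion kronor: Riksbank balance sheet contracts → −86B.
OMO sale (to banks) 32.5 billion kronor: Riksbank balance sheet contracts → −32.5B.
Net: 80 + 0 − 86 − 32.5 = -38.5 billion.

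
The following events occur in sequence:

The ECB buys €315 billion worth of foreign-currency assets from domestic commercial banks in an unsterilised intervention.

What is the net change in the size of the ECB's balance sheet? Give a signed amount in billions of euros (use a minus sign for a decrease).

+€315 billion

ECB balance sheet:
  Assets:      Foreign assets +€315B
  Liabilities: Bank reserves +€315B
Commercial banking system:
  Assets:      Reserves at CB +€315B, Foreign assets −€315B
  Liabilities: no change
Change in total ECB assets = +€315 billion.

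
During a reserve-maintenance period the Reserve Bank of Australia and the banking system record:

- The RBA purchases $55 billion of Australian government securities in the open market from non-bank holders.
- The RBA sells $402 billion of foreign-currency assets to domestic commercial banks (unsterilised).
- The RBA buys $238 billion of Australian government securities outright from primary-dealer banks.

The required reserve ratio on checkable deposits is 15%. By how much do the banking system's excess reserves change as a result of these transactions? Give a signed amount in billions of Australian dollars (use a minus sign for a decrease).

-$117.25 billion

Asset purchase (from non-banks) $55 billion: reserves +$55B, deposits +$55B.
FX sale $402 billion: reserves −$402B, deposits 0.
OMO purchase (from banks) $238 billion: reserves +$238B, deposits 0.
Totals: Δreserves = −$109B, Δdeposits = +$55B.
Δrequired reserves = 15% × +$55B = +$8.25B.
Δexcess reserves = Δreserves − Δrequired = −$109B − (+$8.25B) = -$117.25 billion.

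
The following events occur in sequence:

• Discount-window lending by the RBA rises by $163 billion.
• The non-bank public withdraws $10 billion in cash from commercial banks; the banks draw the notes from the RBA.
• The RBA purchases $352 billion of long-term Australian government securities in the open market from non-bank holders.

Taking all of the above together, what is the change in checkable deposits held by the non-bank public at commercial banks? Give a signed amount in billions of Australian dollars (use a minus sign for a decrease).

+$342 billion

RBA balance sheet:
  Assets:      Securities +$352B, Loans to banks +$163B
  Liabilities: Bank reserves +$505B, Currency in circulation +$10B
Commercial banking system:
  Assets:      Reserves at CB +$505B
  Liabilities: Checkable deposits +$342B, Borrowings from CB +$163B
So the change in checkable deposits held by the non-bank public at commercial banks is +$342 billion.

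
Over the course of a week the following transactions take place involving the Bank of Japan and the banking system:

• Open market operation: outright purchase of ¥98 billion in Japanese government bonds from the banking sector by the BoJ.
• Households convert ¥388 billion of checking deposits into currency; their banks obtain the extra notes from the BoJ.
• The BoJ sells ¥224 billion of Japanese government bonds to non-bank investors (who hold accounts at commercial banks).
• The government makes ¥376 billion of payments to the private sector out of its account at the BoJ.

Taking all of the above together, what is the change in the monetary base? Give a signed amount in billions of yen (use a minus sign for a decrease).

+¥250 billion

OMO purchase (from banks) ¥98 billion: BoJ balance sheet expands → +¥98B.
Currency withdrawal ¥388 billion: just a shift between currency and reserves — both are base money → 0.
Asset sale (to non-banks) ¥224 billion: BoJ balance sheet contracts → −¥224B.
Government spending ¥376 billion: a non-base liability converts back to reserves → +¥376B.
Net: 98 + 0 − 224 + 376 = +¥250 billion.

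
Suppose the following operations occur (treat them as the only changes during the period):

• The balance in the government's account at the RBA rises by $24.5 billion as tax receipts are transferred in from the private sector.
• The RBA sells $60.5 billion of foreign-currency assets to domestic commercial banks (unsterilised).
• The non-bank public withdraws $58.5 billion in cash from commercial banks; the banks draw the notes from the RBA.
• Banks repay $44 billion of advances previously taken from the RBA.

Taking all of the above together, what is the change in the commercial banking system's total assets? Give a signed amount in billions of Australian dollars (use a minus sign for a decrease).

Government account inflow $24.5 billion: bank balance sheets shrink → −$24.5B.
FX sale $60.5 billion: just an asset swap on bank balance sheets → 0.
Currency withdrawal $58.5 billion: bank balance sheets shrink → −$58.5B.
Discount-window repayment $44 billion: bank balance sheets shrink → −$44B.
Net: −24.5 + 0 − 58.5 − 44 = -$127 billion.

-$127 billion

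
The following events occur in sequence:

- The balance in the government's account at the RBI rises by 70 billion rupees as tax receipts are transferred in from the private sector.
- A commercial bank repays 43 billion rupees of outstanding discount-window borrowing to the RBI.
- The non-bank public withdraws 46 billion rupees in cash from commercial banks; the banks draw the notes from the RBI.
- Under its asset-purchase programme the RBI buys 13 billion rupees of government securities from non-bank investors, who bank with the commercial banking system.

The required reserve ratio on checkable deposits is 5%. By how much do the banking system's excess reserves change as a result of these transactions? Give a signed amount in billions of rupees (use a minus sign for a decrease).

Government account inflow 70 billion rupees: reserves −70B, deposits −70B.
Discount-window repayment 43 billion rupees: reserves −43B, deposits 0.
Currency withdrawal 46 billion rupees: reserves −46B, deposits −46B.
Asset purchase (from non-banks) 13 billion rupees: reserves +13B, deposits +13B.
Totals: Δreserves = −146B, Δdeposits = −103B.
Δrequired reserves = 5% × −103B = −5.15B.
Δexcess reserves = Δreserves − Δrequired = −146B − (−5.15B) = -140.85 billion.

-140.85 billion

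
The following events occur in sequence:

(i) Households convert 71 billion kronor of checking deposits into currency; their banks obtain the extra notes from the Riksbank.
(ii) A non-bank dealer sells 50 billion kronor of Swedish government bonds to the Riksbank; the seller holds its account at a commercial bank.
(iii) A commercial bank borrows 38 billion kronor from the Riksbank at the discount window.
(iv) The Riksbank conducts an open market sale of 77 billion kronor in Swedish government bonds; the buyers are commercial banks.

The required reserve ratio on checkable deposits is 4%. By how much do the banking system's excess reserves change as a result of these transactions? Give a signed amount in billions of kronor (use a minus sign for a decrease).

Currency withdrawal 71 billion kronor: reserves −71B, deposits −71B.
Asset purchase (from non-banks) 50 billion kronor: reserves +50B, deposits +50B.
Discount-window loan 38 billion kronor: reserves +38B, deposits 0.
OMO sale (to banks) 77 billion kronor: reserves −77B, deposits 0.
Totals: Δreserves = −60B, Δdeposits = −21B.
Δrequired reserves = 4% × −21B = −0.84B.
Δexcess reserves = Δreserves − Δrequired = −60B − (−0.84B) = -59.16 billion.

-59.16 billion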